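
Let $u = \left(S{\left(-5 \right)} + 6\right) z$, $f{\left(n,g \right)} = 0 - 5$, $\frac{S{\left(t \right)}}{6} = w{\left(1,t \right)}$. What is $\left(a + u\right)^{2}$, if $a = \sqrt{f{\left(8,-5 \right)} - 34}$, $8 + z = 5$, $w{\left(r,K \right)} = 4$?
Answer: $\left(90 - i \sqrt{39}\right)^{2} \approx 8061.0 - 1124.1 i$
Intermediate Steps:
$S{\left(t \right)} = 24$ ($S{\left(t \right)} = 6 \cdot 4 = 24$)
$z = -3$ ($z = -8 + 5 = -3$)
$f{\left(n,g \right)} = -5$ ($f{\left(n,g \right)} = 0 - 5 = -5$)
$u = -90$ ($u = \left(24 + 6\right) \left(-3\right) = 30 \left(-3\right) = -90$)
$a = i \sqrt{39}$ ($a = \sqrt{-5 - 34} = \sqrt{-39} = i \sqrt{39} \approx 6.245 i$)
$\left(a + u\right)^{2} = \left(i \sqrt{39} - 90\right)^{2} = \left(-90 + i \sqrt{39}\right)^{2}$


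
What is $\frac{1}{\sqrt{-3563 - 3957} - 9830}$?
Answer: $- \frac{983}{9663642} - \frac{i \sqrt{470}}{24159105} \approx -0.00010172 - 8.9736 \cdot 10^{-7} i$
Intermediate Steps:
$\frac{1}{\sqrt{-3563 - 3957} - 9830} = \frac{1}{\sqrt{-7520} - 9830} = \frac{1}{4 i \sqrt{470} - 9830} = \frac{1}{-9830 + 4 i \sqrt{470}}$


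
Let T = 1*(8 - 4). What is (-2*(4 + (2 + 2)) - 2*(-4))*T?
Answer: -32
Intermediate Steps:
T = 4 (T = 1*4 = 4)
(-2*(4 + (2 + 2)) - 2*(-4))*T = (-2*(4 + (2 + 2)) - 2*(-4))*4 = (-2*(4 + 4) + 8)*4 = (-2*8 + 8)*4 = (-16 + 8)*4 = -8*4 = -32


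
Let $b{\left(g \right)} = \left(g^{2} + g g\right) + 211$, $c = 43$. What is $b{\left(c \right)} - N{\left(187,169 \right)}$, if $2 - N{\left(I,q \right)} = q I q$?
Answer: $5344814$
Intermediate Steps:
$N{\left(I,q \right)} = 2 - I q^{2}$ ($N{\left(I,q \right)} = 2 - q I q = 2 - I q q = 2 - I q^{2}$)
$b{\left(g \right)} = 211 + 2 g^{2}$ ($b{\left(g \right)} = \left(g^{2} + g^{2}\right) + 211 = 2 g^{2} + 211 = 211 + 2 g^{2}$)
$b{\left(c \right)} - N{\left(187,169 \right)} = \left(211 + 2 \cdot 43^{2}\right) - \left(2 - 187 \cdot 169^{2}\right) = \left(211 + 2 \cdot 1849\right) - \left(2 - 187 \cdot 28561\right) = \left(211 + 3698\right) - \left(2 - 5340907\right) = 3909 - -5340905 = 3909 + 5340905 = 5344814$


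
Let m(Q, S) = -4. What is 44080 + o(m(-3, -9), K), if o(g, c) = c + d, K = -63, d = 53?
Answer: 44070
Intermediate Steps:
o(g, c) = 53 + c (o(g, c) = c + 53 = 53 + c)
44080 + o(m(-3, -9), K) = 44080 + (53 - 63) = 44080 - 10 = 44070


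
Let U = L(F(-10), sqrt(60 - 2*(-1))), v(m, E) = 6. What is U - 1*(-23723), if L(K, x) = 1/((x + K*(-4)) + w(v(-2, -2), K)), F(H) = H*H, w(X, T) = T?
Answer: 1066799437/44969 - sqrt(62)/89938 ≈ 23723.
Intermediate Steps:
F(H) = H**2
L(K, x) = 1/(x - 3*K) (L(K, x) = 1/((x + K*(-4)) + K) = 1/((x - 4*K) + K) = 1/(x - 3*K))
U = 1/(-300 + sqrt(62)) (U = 1/(sqrt(60 - 2*(-1)) - 3*(-10)**2) = 1/(sqrt(60 + 2) - 3*100) = 1/(sqrt(62) - 300) = 1/(-300 + sqrt(62)) ≈ -0.0034232)
U - 1*(-23723) = (-150/44969 - sqrt(62)/89938) - 1*(-23723) = (-150/44969 - sqrt(62)/89938) + 23723 = 1066799437/44969 - sqrt(62)/89938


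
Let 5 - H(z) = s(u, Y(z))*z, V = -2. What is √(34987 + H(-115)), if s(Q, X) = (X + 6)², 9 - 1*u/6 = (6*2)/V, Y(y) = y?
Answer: √1401307 ≈ 1183.8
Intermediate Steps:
u = 90 (u = 54 - 6*6*2/(-2) = 54 - 72*(-1)/2 = 54 - 6*(-6) = 54 + 36 = 90)
s(Q, X) = (6 + X)²
H(z) = 5 - z*(6 + z)² (H(z) = 5 - (6 + z)²*z = 5 - z*(6 + z)²)
√(34987 + H(-115)) = √(34987 + (5 - 1*(-115)*(6 - 115)²)) = √(34987 + (5 - 1*(-115)*(-109)²)) = √(34987 + (5 - 1*(-115)*11881)) = √(34987 + (5 + 1366315)) = √(34987 + 1366320) = √1401307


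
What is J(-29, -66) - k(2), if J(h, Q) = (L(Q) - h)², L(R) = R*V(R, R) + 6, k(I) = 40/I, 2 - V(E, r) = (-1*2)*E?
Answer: 74218205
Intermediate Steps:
V(E, r) = 2 + 2*E (V(E, r) = 2 - (-1*2)*E = 2 - (-2)*E = 2 + 2*E)
L(R) = 6 + R*(2 + 2*R) (L(R) = R*(2 + 2*R) + 6 = 6 + R*(2 + 2*R))
J(h, Q) = (6 - h + 2*Q*(1 + Q))² (J(h, Q) = ((6 + 2*Q*(1 + Q)) - h)² = (6 - h + 2*Q*(1 + Q))²)
J(-29, -66) - k(2) = (6 - 1*(-29) + 2*(-66)*(1 - 66))² - 40/2 = (6 + 29 + 2*(-66)*(-65))² - 40/2 = (6 + 29 + 8580)² - 1*20 = 8615² - 20 = 74218225 - 20 = 74218205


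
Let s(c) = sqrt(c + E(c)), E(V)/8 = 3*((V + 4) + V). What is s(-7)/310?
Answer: I*sqrt(247)/310 ≈ 0.050698*I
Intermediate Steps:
E(V) = 96 + 48*V (E(V) = 8*(3*((V + 4) + V)) = 8*(3*((4 + V) + V)) = 8*(3*(4 + 2*V)) = 8*(12 + 6*V) = 96 + 48*V)
s(c) = sqrt(96 + 49*c) (s(c) = sqrt(c + (96 + 48*c)) = sqrt(96 + 49*c))
s(-7)/310 = sqrt(96 + 49*(-7))/310 = sqrt(96 - 343)*(1/310) = sqrt(-247)*(1/310) = (I*sqrt(247))*(1/310) = I*sqrt(247)/310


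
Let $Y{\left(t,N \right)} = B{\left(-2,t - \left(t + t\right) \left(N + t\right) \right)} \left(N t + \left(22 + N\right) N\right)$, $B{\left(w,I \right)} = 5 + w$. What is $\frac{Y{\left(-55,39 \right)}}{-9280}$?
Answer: $- \frac{351}{4640} \approx -0.075647$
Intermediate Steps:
$Y{\left(t,N \right)} = 3 N t + 3 N \left(22 + N\right)$ ($Y{\left(t,N \right)} = \left(5 - 2\right) \left(N t + \left(22 + N\right) N\right) = 3 \left(N t + N \left(22 + N\right)\right) = 3 N t + 3 N \left(22 + N\right)$)
$\frac{Y{\left(-55,39 \right)}}{-9280} = \frac{3 \cdot 39 \left(22 + 39 - 55\right)}{-9280} = 3 \cdot 39 \cdot 6 \left(- \frac{1}{9280}\right) = 702 \left(- \frac{1}{9280}\right) = - \frac{351}{4640}$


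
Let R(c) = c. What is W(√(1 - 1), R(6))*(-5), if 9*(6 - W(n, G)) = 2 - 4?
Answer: -280/9 ≈ -31.111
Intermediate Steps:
W(n, G) = 56/9 (W(n, G) = 6 - (2 - 4)/9 = 6 - ⅑*(-2) = 6 + 2/9 = 56/9)
W(√(1 - 1), R(6))*(-5) = (56/9)*(-5) = -280/9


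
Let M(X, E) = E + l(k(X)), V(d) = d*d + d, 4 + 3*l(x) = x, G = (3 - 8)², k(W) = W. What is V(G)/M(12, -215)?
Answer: -150/49 ≈ -3.0612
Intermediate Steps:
G = 25 (G = (-5)² = 25)
l(x) = -4/3 + x/3
V(d) = d + d² (V(d) = d² + d = d + d²)
M(X, E) = -4/3 + E + X/3 (M(X, E) = E + (-4/3 + X/3) = -4/3 + E + X/3)
V(G)/M(12, -215) = (25*(1 + 25))/(-4/3 - 215 + (⅓)*12) = (25*26)/(-4/3 - 215 + 4) = 650/(-637/3) = 650*(-3/637) = -150/49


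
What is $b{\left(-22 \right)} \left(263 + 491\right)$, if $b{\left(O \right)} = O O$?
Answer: $364936$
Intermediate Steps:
$b{\left(O \right)} = O^{2}$
$b{\left(-22 \right)} \left(263 + 491\right) = \left(-22\right)^{2} \left(263 + 491\right) = 484 \cdot 754 = 364936$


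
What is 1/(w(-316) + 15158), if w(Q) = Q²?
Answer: 1/115014 ≈ 8.6946e-6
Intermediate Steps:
1/(w(-316) + 15158) = 1/((-316)² + 15158) = 1/(99856 + 15158) = 1/115014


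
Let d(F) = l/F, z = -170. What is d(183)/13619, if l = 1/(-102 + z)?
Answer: -1/677899344 ≈ -1.4751e-9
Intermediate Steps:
l = -1/272 (l = 1/(-102 - 170) = 1/(-272) = -1/272 ≈ -0.0036765)
d(F) = -1/(272*F)
d(183)/13619 = -1/272/183/13619 = -1/272*1/183*(1/13619) = -1/49776*1/13619 = -1/677899344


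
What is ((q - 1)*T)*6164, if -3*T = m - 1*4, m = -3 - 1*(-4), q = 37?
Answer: 221904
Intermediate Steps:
m = 1 (m = -3 + 4 = 1)
T = 1 (T = -(1 - 1*4)/3 = -(1 - 4)/3 = -1/3*(-3) = 1)
((q - 1)*T)*6164 = ((37 - 1)*1)*6164 = (36*1)*6164 = 36*6164 = 221904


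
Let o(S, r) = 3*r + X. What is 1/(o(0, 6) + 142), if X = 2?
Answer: 1/162 ≈ 0.0061728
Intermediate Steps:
o(S, r) = 2 + 3*r (o(S, r) = 3*r + 2 = 2 + 3*r)
1/(o(0, 6) + 142) = 1/((2 + 3*6) + 142) = 1/((2 + 18) + 142) = 1/(20 + 142) = 1/162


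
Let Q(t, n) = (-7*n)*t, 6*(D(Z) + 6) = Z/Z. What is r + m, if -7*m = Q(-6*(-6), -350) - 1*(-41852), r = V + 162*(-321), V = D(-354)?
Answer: -2964641/42 ≈ -70587.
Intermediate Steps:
D(Z) = -35/6 (D(Z) = -6 + (Z/Z)/6 = -6 + (⅙)*1 = -6 + ⅙ = -35/6)
Q(t, n) = -7*n*t
V = -35/6 ≈ -5.8333
r = -312047/6 (r = -35/6 + 162*(-321) = -35/6 - 52002 = -312047/6 ≈ -52008.)
m = -130052/7 (m = -(-7*(-350)*(-6*(-6)) - 1*(-41852))/7 = -(-7*(-350)*36 + 41852)/7 = -(88200 + 41852)/7 = -⅐*130052 = -130052/7 ≈ -18579.)
r + m = -312047/6 - 130052/7 = -2964641/42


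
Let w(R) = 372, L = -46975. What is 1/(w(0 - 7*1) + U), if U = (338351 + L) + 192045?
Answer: 1/483793 ≈ 2.0670e-6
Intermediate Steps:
U = 483421 (U = (338351 - 46975) + 192045 = 291376 + 192045 = 483421)
1/(w(0 - 7*1) + U) = 1/(372 + 483421) = 1/483793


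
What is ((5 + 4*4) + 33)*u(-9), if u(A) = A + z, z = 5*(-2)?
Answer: -1026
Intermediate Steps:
z = -10
u(A) = -10 + A (u(A) = A - 10 = -10 + A)
((5 + 4*4) + 33)*u(-9) = ((5 + 4*4) + 33)*(-10 - 9) = ((5 + 16) + 33)*(-19) = (21 + 33)*(-19) = 54*(-19) = -1026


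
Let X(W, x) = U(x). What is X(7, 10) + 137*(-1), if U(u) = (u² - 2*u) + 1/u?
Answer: -569/10 ≈ -56.900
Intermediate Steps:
U(u) = 1/u + u² - 2*u
X(W, x) = (1 + x²*(-2 + x))/x
X(7, 10) + 137*(-1) = (1 + 10²*(-2 + 10))/10 + 137*(-1) = (1 + 100*8)/10 - 137 = (1 + 800)/10 - 137 = (⅒)*801 - 137 = 801/10 - 137 = -569/10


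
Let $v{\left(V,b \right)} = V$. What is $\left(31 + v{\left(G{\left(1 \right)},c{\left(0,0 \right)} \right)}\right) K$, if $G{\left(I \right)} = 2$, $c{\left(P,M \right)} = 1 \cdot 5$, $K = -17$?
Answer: $-561$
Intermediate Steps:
$c{\left(P,M \right)} = 5$
$\left(31 + v{\left(G{\left(1 \right)},c{\left(0,0 \right)} \right)}\right) K = \left(31 + 2\right) \left(-17\right) = 33 \left(-17\right) = -561$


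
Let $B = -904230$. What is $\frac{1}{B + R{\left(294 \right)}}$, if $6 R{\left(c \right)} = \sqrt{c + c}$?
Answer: $- \frac{2712690}{2452895678651} - \frac{7 \sqrt{3}}{2452895678651} \approx -1.1059 \cdot 10^{-6}$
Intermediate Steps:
$R{\left(c \right)} = \frac{\sqrt{2} \sqrt{c}}{6}$ ($R{\left(c \right)} = \frac{\sqrt{c + c}}{6} = \frac{\sqrt{2 c}}{6} = \frac{\sqrt{2} \sqrt{c}}{6}$)
$\frac{1}{B + R{\left(294 \right)}} = \frac{1}{-904230 + \frac{\sqrt{2} \sqrt{294}}{6}} = \frac{1}{-904230 + \frac{\sqrt{2} \cdot 7 \sqrt{6}}{6}} = \frac{1}{-904230 + \frac{7 \sqrt{3}}{3}}$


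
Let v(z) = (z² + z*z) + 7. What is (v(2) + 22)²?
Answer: 1369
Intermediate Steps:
v(z) = 7 + 2*z² (v(z) = (z² + z²) + 7 = 2*z² + 7 = 7 + 2*z²)
(v(2) + 22)² = ((7 + 2*2²) + 22)² = ((7 + 2*4) + 22)² = ((7 + 8) + 22)² = (15 + 22)² = 37² = 1369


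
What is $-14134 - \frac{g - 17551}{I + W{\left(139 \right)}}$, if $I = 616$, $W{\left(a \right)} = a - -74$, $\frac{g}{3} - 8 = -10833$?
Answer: $- \frac{11667060}{829} \approx -14074.0$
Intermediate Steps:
$g = -32475$ ($g = 24 + 3 \left(-10833\right) = 24 - 32499 = -32475$)
$W{\left(a \right)} = 74 + a$ ($W{\left(a \right)} = a + 74 = 74 + a$)
$-14134 - \frac{g - 17551}{I + W{\left(139 \right)}} = -14134 - \frac{-32475 - 17551}{616 + \left(74 + 139\right)} = -14134 - - \frac{50026}{616 + 213} = -14134 - - \frac{50026}{829} = -14134 + \frac{50026}{829} = - \frac{11667060}{829}$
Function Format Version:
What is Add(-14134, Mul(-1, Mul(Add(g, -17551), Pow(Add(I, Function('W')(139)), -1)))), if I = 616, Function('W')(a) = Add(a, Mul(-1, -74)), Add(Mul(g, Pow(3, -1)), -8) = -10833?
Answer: Rational(-11667060, 829) ≈ -14074.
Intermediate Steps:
g = -32475 (g = Add(24, Mul(3, -10833)) = Add(24, -32499) = -32475)
Function('W')(a) = Add(74, a) (Function('W')(a) = Add(a, 74) = Add(74, a))
Add(-14134, Mul(-1, Mul(Add(g, -17551), Pow(Add(I, Function('W')(139)), -1)))) = Add(-14134, Mul(-1, Mul(Add(-32475, -17551), Pow(Add(616, Add(74, 139)), -1)))) = Add(-14134, Mul(-1, Mul(-50026, Pow(Add(616, 213), -1)))) = Add(-14134, Mul(-1, Mul(-50026, Pow(829, -1)))) = Add(-14134, Mul(-1, Mul(-50026, Rational(1, 829)))) = Add(-14134, Mul(-1, Rational(-50026, 829))) = Add(-14134, Rational(50026, 829)) = Rational(-11667060, 829)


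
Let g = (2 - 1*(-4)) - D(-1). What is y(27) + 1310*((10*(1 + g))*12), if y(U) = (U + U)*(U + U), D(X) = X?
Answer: 1260516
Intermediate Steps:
y(U) = 4*U² (y(U) = (2*U)*(2*U) = 4*U²)
g = 7 (g = (2 - 1*(-4)) - 1*(-1) = (2 + 4) + 1 = 6 + 1 = 7)
y(27) + 1310*((10*(1 + g))*12) = 4*27² + 1310*((10*(1 + 7))*12) = 4*729 + 1310*((10*8)*12) = 2916 + 1310*(80*12) = 2916 + 1310*960 = 2916 + 1257600 = 1260516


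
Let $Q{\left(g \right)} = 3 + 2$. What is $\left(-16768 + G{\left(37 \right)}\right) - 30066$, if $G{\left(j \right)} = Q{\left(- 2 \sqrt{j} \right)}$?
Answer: $-46829$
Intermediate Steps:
$Q{\left(g \right)} = 5$
$G{\left(j \right)} = 5$
$\left(-16768 + G{\left(37 \right)}\right) - 30066 = \left(-16768 + 5\right) - 30066 = -16763 - 30066 = -46829$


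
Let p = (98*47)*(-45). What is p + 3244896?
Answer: 3037626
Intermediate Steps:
p = -207270 (p = 4606*(-45) = -207270)
p + 3244896 = -207270 + 3244896 = 3037626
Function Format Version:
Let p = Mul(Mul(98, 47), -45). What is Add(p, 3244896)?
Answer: 3037626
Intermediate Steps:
p = -207270 (p = Mul(4606, -45) = -207270)
Add(p, 3244896) = Add(-207270, 3244896) = 3037626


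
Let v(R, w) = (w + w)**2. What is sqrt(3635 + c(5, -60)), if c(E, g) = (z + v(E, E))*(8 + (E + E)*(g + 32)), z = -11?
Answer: I*sqrt(20573) ≈ 143.43*I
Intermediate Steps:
v(R, w) = 4*w**2 (v(R, w) = (2*w)**2 = 4*w**2)
c(E, g) = (-11 + 4*E**2)*(8 + 2*E*(32 + g)) (c(E, g) = (-11 + 4*E**2)*(8 + (E + E)*(g + 32)) = (-11 + 4*E**2)*(8 + (2*E)*(32 + g)) = (-11 + 4*E**2)*(8 + 2*E*(32 + g)))
sqrt(3635 + c(5, -60)) = sqrt(3635 + (-88 - 704*5 + 32*5**2 + 256*5**3 - 22*5*(-60) + 8*(-60)*5**3)) = sqrt(3635 + (-88 - 3520 + 32*25 + 256*125 + 6600 + 8*(-60)*125)) = sqrt(3635 + (-88 - 3520 + 800 + 32000 + 6600 - 60000)) = sqrt(3635 - 24208) = sqrt(-20573) = I*sqrt(20573)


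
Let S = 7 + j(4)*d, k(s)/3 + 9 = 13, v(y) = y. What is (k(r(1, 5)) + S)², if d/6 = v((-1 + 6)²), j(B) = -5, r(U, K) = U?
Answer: 534361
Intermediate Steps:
k(s) = 12 (k(s) = -27 + 3*13 = -27 + 39 = 12)
d = 150 (d = 6*(-1 + 6)² = 6*5² = 6*25 = 150)
S = -743 (S = 7 - 5*150 = 7 - 750 = -743)
(k(r(1, 5)) + S)² = (12 - 743)² = (-731)² = 534361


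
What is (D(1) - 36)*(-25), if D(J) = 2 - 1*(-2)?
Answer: 800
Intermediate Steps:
D(J) = 4 (D(J) = 2 + 2 = 4)
(D(1) - 36)*(-25) = (4 - 36)*(-25) = -32*(-25) = 800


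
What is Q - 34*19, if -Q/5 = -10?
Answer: -596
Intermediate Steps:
Q = 50 (Q = -5*(-10) = 50)
Q - 34*19 = 50 - 34*19 = 50 - 646 = -596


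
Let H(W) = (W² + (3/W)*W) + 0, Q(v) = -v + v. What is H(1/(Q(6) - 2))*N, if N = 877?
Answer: 11401/4 ≈ 2850.3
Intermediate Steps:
Q(v) = 0
H(W) = 3 + W² (H(W) = (W² + 3) + 0 = (3 + W²) + 0 = 3 + W²)
H(1/(Q(6) - 2))*N = (3 + (1/(0 - 2))²)*877 = (3 + (1/(-2))²)*877 = (3 + (-½)²)*877 = (3 + ¼)*877 = (13/4)*877 = 11401/4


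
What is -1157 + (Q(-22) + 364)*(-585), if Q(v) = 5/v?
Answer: -4707209/22 ≈ -2.1396e+5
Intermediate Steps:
-1157 + (Q(-22) + 364)*(-585) = -1157 + (5/(-22) + 364)*(-585) = -1157 + (5*(-1/22) + 364)*(-585) = -1157 + (-5/22 + 364)*(-585) = -1157 + (8003/22)*(-585) = -1157 - 4681755/22 = -4707209/22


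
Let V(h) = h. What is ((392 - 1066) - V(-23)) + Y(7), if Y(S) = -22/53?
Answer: -34525/53 ≈ -651.42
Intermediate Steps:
Y(S) = -22/53 (Y(S) = -22*1/53 = -22/53)
((392 - 1066) - V(-23)) + Y(7) = ((392 - 1066) - 1*(-23)) - 22/53 = (-674 + 23) - 22/53 = -651 - 22/53 = -34525/53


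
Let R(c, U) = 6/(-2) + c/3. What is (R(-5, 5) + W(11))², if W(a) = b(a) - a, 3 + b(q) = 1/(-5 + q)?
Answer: 1369/4 ≈ 342.25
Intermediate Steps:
R(c, U) = -3 + c/3 (R(c, U) = 6*(-½) + c*(⅓) = -3 + c/3)
b(q) = -3 + 1/(-5 + q)
W(a) = -a + (16 - 3*a)/(-5 + a) (W(a) = (16 - 3*a)/(-5 + a) - a = -a + (16 - 3*a)/(-5 + a))
(R(-5, 5) + W(11))² = ((-3 + (⅓)*(-5)) + (16 - 1*11² + 2*11)/(-5 + 11))² = ((-3 - 5/3) + (16 - 1*121 + 22)/6)² = (-14/3 + (16 - 121 + 22)/6)² = (-14/3 + (⅙)*(-83))² = (-14/3 - 83/6)² = (-37/2)² = 1369/4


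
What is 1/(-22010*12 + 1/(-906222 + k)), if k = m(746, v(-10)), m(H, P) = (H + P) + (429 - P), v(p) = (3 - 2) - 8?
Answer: -905047/239041013641 ≈ -3.7862e-6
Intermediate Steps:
v(p) = -7 (v(p) = 1 - 8 = -7)
m(H, P) = 429 + H
k = 1175 (k = 429 + 746 = 1175)
1/(-22010*12 + 1/(-906222 + k)) = 1/(-22010*12 + 1/(-906222 + 1175)) = 1/(-264120 + 1/(-905047)) = 1/(-264120 - 1/905047) = 1/(-239041013641/905047) = -905047/239041013641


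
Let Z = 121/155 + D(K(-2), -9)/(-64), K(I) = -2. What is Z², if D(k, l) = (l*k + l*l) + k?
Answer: 53158681/98406400 ≈ 0.54020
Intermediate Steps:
D(k, l) = k + l² + k*l (D(k, l) = (k*l + l²) + k = (l² + k*l) + k = k + l² + k*l)
Z = -7291/9920 (Z = 121/155 + (-2 + (-9)² - 2*(-9))/(-64) = 121*(1/155) + (-2 + 81 + 18)*(-1/64) = 121/155 + 97*(-1/64) = 121/155 - 97/64 = -7291/9920 ≈ -0.73498)
Z² = (-7291/9920)² = 53158681/98406400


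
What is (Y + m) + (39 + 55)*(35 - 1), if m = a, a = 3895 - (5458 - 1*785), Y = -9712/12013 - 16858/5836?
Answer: 84630815219/35053934 ≈ 2414.3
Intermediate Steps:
Y = -129597193/35053934 (Y = -9712*1/12013 - 16858*1/5836 = -9712/12013 - 8429/2918 = -129597193/35053934 ≈ -3.6971)
a = -778 (a = 3895 - (5458 - 785) = 3895 - 1*4673 = 3895 - 4673 = -778)
m = -778
(Y + m) + (39 + 55)*(35 - 1) = (-129597193/35053934 - 778) + (39 + 55)*(35 - 1) = -27401557845/35053934 + 94*34 = -27401557845/35053934 + 3196 = 84630815219/35053934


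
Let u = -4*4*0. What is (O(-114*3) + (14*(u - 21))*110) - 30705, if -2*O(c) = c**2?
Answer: -121527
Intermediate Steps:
u = 0 (u = -16*0 = 0)
O(c) = -c**2/2
(O(-114*3) + (14*(u - 21))*110) - 30705 = (-(-114*3)**2/2 + (14*(0 - 21))*110) - 30705 = (-1/2*(-342)**2 + (14*(-21))*110) - 30705 = (-1/2*116964 - 294*110) - 30705 = (-58482 - 32340) - 30705 = -90822 - 30705 = -121527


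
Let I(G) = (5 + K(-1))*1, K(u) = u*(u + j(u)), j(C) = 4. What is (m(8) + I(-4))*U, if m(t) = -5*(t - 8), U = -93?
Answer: -186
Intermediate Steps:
m(t) = 40 - 5*t (m(t) = -5*(-8 + t) = 40 - 5*t)
K(u) = u*(4 + u) (K(u) = u*(u + 4) = u*(4 + u))
I(G) = 2 (I(G) = (5 - (4 - 1))*1 = (5 - 1*3)*1 = (5 - 3)*1 = 2*1 = 2)
(m(8) + I(-4))*U = ((40 - 5*8) + 2)*(-93) = ((40 - 40) + 2)*(-93) = (0 + 2)*(-93) = 2*(-93) = -186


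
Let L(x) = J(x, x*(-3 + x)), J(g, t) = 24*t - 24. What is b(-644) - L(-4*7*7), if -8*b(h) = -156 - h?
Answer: -936133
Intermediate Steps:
J(g, t) = -24 + 24*t
L(x) = -24 + 24*x*(-3 + x) (L(x) = -24 + 24*(x*(-3 + x)) = -24 + 24*x*(-3 + x))
b(h) = 39/2 + h/8 (b(h) = -(-156 - h)/8 = 39/2 + h/8)
b(-644) - L(-4*7*7) = (39/2 + (1/8)*(-644)) - (-24 + 24*(-4*7*7)*(-3 - 4*7*7)) = (39/2 - 161/2) - (-24 + 24*(-28*7)*(-3 - 28*7)) = -61 - (-24 + 24*(-196)*(-3 - 196)) = -61 - (-24 + 24*(-196)*(-199)) = -61 - (-24 + 936096) = -61 - 1*936072 = -61 - 936072 = -936133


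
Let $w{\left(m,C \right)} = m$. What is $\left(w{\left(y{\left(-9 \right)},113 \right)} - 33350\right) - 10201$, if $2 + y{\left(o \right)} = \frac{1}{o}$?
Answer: $- \frac{391978}{9} \approx -43553.0$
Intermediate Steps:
$y{\left(o \right)} = -2 + \frac{1}{o}$
$\left(w{\left(y{\left(-9 \right)},113 \right)} - 33350\right) - 10201 = \left(\left(-2 + \frac{1}{-9}\right) - 33350\right) - 10201 = \left(\left(-2 - \frac{1}{9}\right) - 33350\right) - 10201 = \left(- \frac{19}{9} - 33350\right) - 10201 = - \frac{300169}{9} - 10201 = - \frac{391978}{9}$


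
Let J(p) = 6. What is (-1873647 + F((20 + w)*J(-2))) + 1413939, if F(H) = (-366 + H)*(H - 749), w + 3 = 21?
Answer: -387810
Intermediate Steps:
w = 18 (w = -3 + 21 = 18)
F(H) = (-749 + H)*(-366 + H) (F(H) = (-366 + H)*(-749 + H) = (-749 + H)*(-366 + H))
(-1873647 + F((20 + w)*J(-2))) + 1413939 = (-1873647 + (274134 + ((20 + 18)*6)**2 - 1115*(20 + 18)*6)) + 1413939 = (-1873647 + (274134 + (38*6)**2 - 42370*6)) + 1413939 = (-1873647 + (274134 + 228**2 - 1115*228)) + 1413939 = (-1873647 + (274134 + 51984 - 254220)) + 1413939 = (-1873647 + 71898) + 1413939 = -1801749 + 1413939 = -387810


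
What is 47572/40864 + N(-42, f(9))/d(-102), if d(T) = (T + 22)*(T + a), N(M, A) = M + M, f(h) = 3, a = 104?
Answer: 43141/25540 ≈ 1.6892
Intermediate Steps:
N(M, A) = 2*M
d(T) = (22 + T)*(104 + T) (d(T) = (T + 22)*(T + 104) = (22 + T)*(104 + T))
47572/40864 + N(-42, f(9))/d(-102) = 47572/40864 + (2*(-42))/(2288 + (-102)² + 126*(-102)) = 47572*(1/40864) - 84/(2288 + 10404 - 12852) = 11893/10216 - 84/(-160) = 11893/10216 - 84*(-1/160) = 11893/10216 + 21/40 = 43141/25540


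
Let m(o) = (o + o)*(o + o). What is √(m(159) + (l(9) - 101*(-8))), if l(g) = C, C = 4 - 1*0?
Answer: 4*√6371 ≈ 319.27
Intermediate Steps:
C = 4 (C = 4 + 0 = 4)
l(g) = 4
m(o) = 4*o² (m(o) = (2*o)*(2*o) = 4*o²)
√(m(159) + (l(9) - 101*(-8))) = √(4*159² + (4 - 101*(-8))) = √(4*25281 + (4 + 808)) = √(101124 + 812) = √101936 = 4*√6371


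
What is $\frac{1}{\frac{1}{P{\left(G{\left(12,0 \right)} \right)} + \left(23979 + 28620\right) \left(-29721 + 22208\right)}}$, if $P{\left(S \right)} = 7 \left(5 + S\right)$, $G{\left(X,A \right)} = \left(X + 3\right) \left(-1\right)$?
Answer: $-395176357$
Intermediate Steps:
$G{\left(X,A \right)} = -3 - X$ ($G{\left(X,A \right)} = \left(3 + X\right) \left(-1\right) = -3 - X$)
$P{\left(S \right)} = 35 + 7 S$
$\frac{1}{\frac{1}{P{\left(G{\left(12,0 \right)} \right)} + \left(23979 + 28620\right) \left(-29721 + 22208\right)}} = \frac{1}{\frac{1}{\left(35 + 7 \left(-3 - 12\right)\right) + \left(23979 + 28620\right) \left(-29721 + 22208\right)}} = \frac{1}{\frac{1}{\left(35 + 7 \left(-3 - 12\right)\right) + 52599 \left(-7513\right)}} = \frac{1}{\frac{1}{\left(35 + 7 \left(-15\right)\right) - 395176287}} = \frac{1}{\frac{1}{\left(35 - 105\right) - 395176287}} = \frac{1}{\frac{1}{-70 - 395176287}} = \frac{1}{\frac{1}{-395176357}} = \frac{1}{- \frac{1}{395176357}} = -395176357$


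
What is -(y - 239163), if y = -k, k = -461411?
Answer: -222248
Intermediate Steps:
y = 461411 (y = -1*(-461411) = 461411)
-(y - 239163) = -(461411 - 239163) = -1*222248 = -222248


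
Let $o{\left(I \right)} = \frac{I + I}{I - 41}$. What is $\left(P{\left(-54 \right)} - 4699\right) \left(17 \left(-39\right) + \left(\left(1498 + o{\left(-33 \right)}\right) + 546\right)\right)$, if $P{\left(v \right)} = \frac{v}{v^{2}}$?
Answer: $- \frac{6487042055}{999} \approx -6.4935 \cdot 10^{6}$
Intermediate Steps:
$P{\left(v \right)} = \frac{1}{v}$ ($P{\left(v \right)} = \frac{v}{v^{2}} = \frac{1}{v}$)
$o{\left(I \right)} = \frac{2 I}{-41 + I}$
$\left(P{\left(-54 \right)} - 4699\right) \left(17 \left(-39\right) + \left(\left(1498 + o{\left(-33 \right)}\right) + 546\right)\right) = \left(\frac{1}{-54} - 4699\right) \left(17 \left(-39\right) + \left(\left(1498 + 2 \left(-33\right) \frac{1}{-41 - 33}\right) + 546\right)\right) = \left(- \frac{1}{54} - 4699\right) \left(-663 + \left(\left(1498 + 2 \left(-33\right) \frac{1}{-74}\right) + 546\right)\right) = - \frac{253747 \left(-663 + \left(\left(1498 + 2 \left(-33\right) \left(- \frac{1}{74}\right)\right) + 546\right)\right)}{54} = - \frac{253747 \left(-663 + \left(\left(1498 + \frac{33}{37}\right) + 546\right)\right)}{54} = - \frac{253747 \left(-663 + \left(\frac{55459}{37} + 546\right)\right)}{54} = - \frac{253747 \left(-663 + \frac{75661}{37}\right)}{54} = \left(- \frac{253747}{54}\right) \frac{51130}{37} = - \frac{6487042055}{999}$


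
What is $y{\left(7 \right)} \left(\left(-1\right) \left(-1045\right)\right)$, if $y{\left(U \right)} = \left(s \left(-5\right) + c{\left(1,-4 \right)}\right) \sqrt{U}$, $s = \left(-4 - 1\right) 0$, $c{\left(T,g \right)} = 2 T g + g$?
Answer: $- 12540 \sqrt{7} \approx -33178.0$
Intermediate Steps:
$c{\left(T,g \right)} = g + 2 T g$ ($c{\left(T,g \right)} = 2 T g + g = g + 2 T g$)
$s = 0$ ($s = \left(-5\right) 0 = 0$)
$y{\left(U \right)} = - 12 \sqrt{U}$ ($y{\left(U \right)} = \left(0 \left(-5\right) - 4 \left(1 + 2 \cdot 1\right)\right) \sqrt{U} = \left(0 - 4 \left(1 + 2\right)\right) \sqrt{U} = \left(0 - 12\right) \sqrt{U} = - 12 \sqrt{U}$)
$y{\left(7 \right)} \left(\left(-1\right) \left(-1045\right)\right) = - 12 \sqrt{7} \left(\left(-1\right) \left(-1045\right)\right) = - 12 \sqrt{7} \cdot 1045 = - 12540 \sqrt{7}$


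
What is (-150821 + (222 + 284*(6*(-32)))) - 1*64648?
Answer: -269775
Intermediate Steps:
(-150821 + (222 + 284*(6*(-32)))) - 1*64648 = (-150821 + (222 + 284*(-192))) - 64648 = (-150821 + (222 - 54528)) - 64648 = (-150821 - 54306) - 64648 = -205127 - 64648 = -269775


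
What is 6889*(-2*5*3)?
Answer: -206670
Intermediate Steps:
6889*(-2*5*3) = 6889*(-10*3) = 6889*(-30) = -206670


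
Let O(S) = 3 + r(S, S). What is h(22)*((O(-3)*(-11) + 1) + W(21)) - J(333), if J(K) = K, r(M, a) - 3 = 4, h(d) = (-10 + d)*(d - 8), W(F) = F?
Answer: -15117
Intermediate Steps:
h(d) = (-10 + d)*(-8 + d)
r(M, a) = 7 (r(M, a) = 3 + 4 = 7)
O(S) = 10 (O(S) = 3 + 7 = 10)
h(22)*((O(-3)*(-11) + 1) + W(21)) - J(333) = (80 + 22**2 - 18*22)*((10*(-11) + 1) + 21) - 1*333 = (80 + 484 - 396)*((-110 + 1) + 21) - 333 = 168*(-109 + 21) - 333 = 168*(-88) - 333 = -14784 - 333 = -15117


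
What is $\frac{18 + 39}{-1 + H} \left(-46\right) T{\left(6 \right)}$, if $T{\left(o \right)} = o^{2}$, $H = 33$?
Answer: $- \frac{11799}{4} \approx -2949.8$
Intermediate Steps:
$\frac{18 + 39}{-1 + H} \left(-46\right) T{\left(6 \right)} = \frac{18 + 39}{-1 + 33} \left(-46\right) 6^{2} = \frac{57}{32} \left(-46\right) 36 = \left(- \frac{1311}{16}\right) 36 = - \frac{11799}{4}$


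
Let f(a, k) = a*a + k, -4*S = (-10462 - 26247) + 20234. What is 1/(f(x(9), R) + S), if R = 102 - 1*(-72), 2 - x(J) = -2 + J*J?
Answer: 4/40887 ≈ 9.7831e-5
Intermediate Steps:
x(J) = 4 - J² (x(J) = 2 - (-2 + J*J) = 2 - (-2 + J²) = 2 + (2 - J²) = 4 - J²)
R = 174 (R = 102 + 72 = 174)
S = 16475/4 (S = -((-10462 - 26247) + 20234)/4 = -(-36709 + 20234)/4 = -¼*(-16475) = 16475/4 ≈ 4118.8)
f(a, k) = k + a² (f(a, k) = a² + k = k + a²)
1/(f(x(9), R) + S) = 1/((174 + (4 - 1*9²)²) + 16475/4) = 1/((174 + (4 - 1*81)²) + 16475/4) = 1/((174 + (4 - 81)²) + 16475/4) = 1/((174 + (-77)²) + 16475/4) = 1/((174 + 5929) + 16475/4) = 1/(6103 + 16475/4) = 1/(40887/4) = 4/40887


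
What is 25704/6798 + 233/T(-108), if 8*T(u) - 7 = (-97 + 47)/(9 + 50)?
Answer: 11468900/37389 ≈ 306.75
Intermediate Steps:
T(u) = 363/472 (T(u) = 7/8 + ((-97 + 47)/(9 + 50))/8 = 7/8 + (-50/59)/8 = 7/8 + (-50*1/59)/8 = 7/8 + (⅛)*(-50/59) = 7/8 - 25/236 = 363/472)
25704/6798 + 233/T(-108) = 25704/6798 + 233/(363/472) = 25704*(1/6798) + 233*(472/363) = 4284/1133 + 109976/363 = 11468900/37389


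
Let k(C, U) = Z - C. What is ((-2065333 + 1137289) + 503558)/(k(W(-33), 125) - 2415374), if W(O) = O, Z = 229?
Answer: 212243/1207556 ≈ 0.17576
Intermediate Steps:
k(C, U) = 229 - C
((-2065333 + 1137289) + 503558)/(k(W(-33), 125) - 2415374) = ((-2065333 + 1137289) + 503558)/((229 - 1*(-33)) - 2415374) = (-928044 + 503558)/((229 + 33) - 2415374) = -424486/(262 - 2415374) = -424486/(-2415112) = -424486*(-1/2415112) = 212243/1207556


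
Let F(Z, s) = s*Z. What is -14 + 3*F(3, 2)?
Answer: 4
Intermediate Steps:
F(Z, s) = Z*s
-14 + 3*F(3, 2) = -14 + 3*(3*2) = -14 + 3*6 = -14 + 18 = 4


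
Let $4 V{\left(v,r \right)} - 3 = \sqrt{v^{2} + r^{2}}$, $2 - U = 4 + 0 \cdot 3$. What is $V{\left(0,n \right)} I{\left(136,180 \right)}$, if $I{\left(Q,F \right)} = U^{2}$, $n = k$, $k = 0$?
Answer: $3$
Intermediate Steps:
$n = 0$
$U = -2$ ($U = 2 - \left(4 + 0 \cdot 3\right) = 2 - \left(4 + 0\right) = 2 - 4 = -2$)
$I{\left(Q,F \right)} = 4$ ($I{\left(Q,F \right)} = \left(-2\right)^{2} = 4$)
$V{\left(v,r \right)} = \frac{3}{4} + \frac{\sqrt{r^{2} + v^{2}}}{4}$ ($V{\left(v,r \right)} = \frac{3}{4} + \frac{\sqrt{v^{2} + r^{2}}}{4} = \frac{3}{4} + \frac{\sqrt{r^{2} + v^{2}}}{4}$)
$V{\left(0,n \right)} I{\left(136,180 \right)} = \left(\frac{3}{4} + \frac{\sqrt{0^{2} + 0^{2}}}{4}\right) 4 = \left(\frac{3}{4} + \frac{\sqrt{0 + 0}}{4}\right) 4 = \left(\frac{3}{4} + \frac{\sqrt{0}}{4}\right) 4 = \left(\frac{3}{4} + \frac{1}{4} \cdot 0\right) 4 = \left(\frac{3}{4} + 0\right) 4 = \frac{3}{4} \cdot 4 = 3$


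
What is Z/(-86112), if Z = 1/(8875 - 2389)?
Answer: -1/558522432 ≈ -1.7904e-9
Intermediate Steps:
Z = 1/6486 ≈ 0.00015418
Z/(-86112) = (1/6486)/(-86112) = (1/6486)*(-1/86112) = -1/558522432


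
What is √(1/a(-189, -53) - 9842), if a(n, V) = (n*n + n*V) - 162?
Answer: I*√567875682606/7596 ≈ 99.207*I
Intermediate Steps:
a(n, V) = -162 + n² + V*n (a(n, V) = (n² + V*n) - 162 = -162 + n² + V*n)
√(1/a(-189, -53) - 9842) = √(1/(-162 + (-189)² - 53*(-189)) - 9842) = √(1/(-162 + 35721 + 10017) - 9842) = √(1/45576 - 9842) = √(-448558991/45576) = I*√567875682606/7596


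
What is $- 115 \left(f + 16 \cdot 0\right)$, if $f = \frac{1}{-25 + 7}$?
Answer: $\frac{115}{18} \approx 6.3889$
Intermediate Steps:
$f = - \frac{1}{18}$ ($f = \frac{1}{-18} = - \frac{1}{18} \approx -0.055556$)
$- 115 \left(f + 16 \cdot 0\right) = - 115 \left(- \frac{1}{18} + 16 \cdot 0\right) = - 115 \left(- \frac{1}{18} + 0\right) = \left(-115\right) \left(- \frac{1}{18}\right) = \frac{115}{18}$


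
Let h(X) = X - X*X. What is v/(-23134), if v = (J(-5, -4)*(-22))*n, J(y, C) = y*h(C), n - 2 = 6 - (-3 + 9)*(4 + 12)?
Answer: -96800/11567 ≈ -8.3686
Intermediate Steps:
h(X) = X - X**2
n = -88 (n = 2 + (6 - (-3 + 9)*(4 + 12)) = 2 + (6 - 6*16) = 2 + (6 - 1*96) = 2 + (6 - 96) = 2 - 90 = -88)
J(y, C) = C*y*(1 - C) (J(y, C) = y*(C*(1 - C)) = C*y*(1 - C))
v = 193600 (v = (-4*(-5)*(1 - 1*(-4))*(-22))*(-88) = (-4*(-5)*(1 + 4)*(-22))*(-88) = (-4*(-5)*5*(-22))*(-88) = (100*(-22))*(-88) = -2200*(-88) = 193600)
v/(-23134) = 193600/(-23134) = 193600*(-1/23134) = -96800/11567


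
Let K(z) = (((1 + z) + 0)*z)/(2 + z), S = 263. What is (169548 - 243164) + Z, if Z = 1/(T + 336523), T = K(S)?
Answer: -6570082755367/89248027 ≈ -73616.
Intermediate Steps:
K(z) = z*(1 + z)/(2 + z) (K(z) = ((1 + z)*z)/(2 + z) = (z*(1 + z))/(2 + z) = z*(1 + z)/(2 + z))
T = 69432/265 (T = 263*(1 + 263)/(2 + 263) = 263*264/265 = 263*(1/265)*264 = 69432/265 ≈ 262.01)
Z = 265/89248027 (Z = 1/(69432/265 + 336523) = 1/(89248027/265) = 265/89248027 ≈ 2.9693e-6)
(169548 - 243164) + Z = (169548 - 243164) + 265/89248027 = -73616 + 265/89248027 = -6570082755367/89248027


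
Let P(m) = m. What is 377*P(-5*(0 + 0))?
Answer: 0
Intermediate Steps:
377*P(-5*(0 + 0)) = 377*(-5*(0 + 0)) = 377*(-5*0) = 377*0 = 0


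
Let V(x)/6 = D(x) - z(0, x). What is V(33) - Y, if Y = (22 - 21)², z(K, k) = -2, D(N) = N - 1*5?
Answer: 179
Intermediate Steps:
D(N) = -5 + N (D(N) = N - 5 = -5 + N)
V(x) = -18 + 6*x (V(x) = 6*((-5 + x) - 1*(-2)) = 6*((-5 + x) + 2) = 6*(-3 + x) = -18 + 6*x)
Y = 1 (Y = 1² = 1)
V(33) - Y = (-18 + 6*33) - 1*1 = (-18 + 198) - 1 = 180 - 1 = 179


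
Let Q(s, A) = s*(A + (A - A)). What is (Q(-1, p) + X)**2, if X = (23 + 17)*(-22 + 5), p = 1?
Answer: 463761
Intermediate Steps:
Q(s, A) = A*s (Q(s, A) = s*(A + 0) = s*A = A*s)
X = -680 (X = 40*(-17) = -680)
(Q(-1, p) + X)**2 = (1*(-1) - 680)**2 = (-1 - 680)**2 = (-681)**2 = 463761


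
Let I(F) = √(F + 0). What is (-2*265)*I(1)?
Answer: -530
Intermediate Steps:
I(F) = √F
(-2*265)*I(1) = (-2*265)*√1 = -530*1 = -530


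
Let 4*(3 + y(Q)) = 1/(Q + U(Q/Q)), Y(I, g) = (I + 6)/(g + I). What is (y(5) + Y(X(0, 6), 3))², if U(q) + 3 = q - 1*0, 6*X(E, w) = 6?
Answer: 49/36 ≈ 1.3611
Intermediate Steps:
X(E, w) = 1 (X(E, w) = (⅙)*6 = 1)
U(q) = -3 + q (U(q) = -3 + (q - 1*0) = -3 + (q + 0) = -3 + q)
Y(I, g) = (6 + I)/(I + g)
y(Q) = -3 + 1/(4*(-2 + Q)) (y(Q) = -3 + 1/(4*(Q + (-3 + Q/Q))) = -3 + 1/(4*(Q + (-3 + 1))) = -3 + 1/(4*(Q - 2)) = -3 + 1/(4*(-2 + Q)))
(y(5) + Y(X(0, 6), 3))² = ((25 - 12*5)/(4*(-2 + 5)) + (6 + 1)/(1 + 3))² = ((¼)*(25 - 60)/3 + 7/4)² = ((¼)*(⅓)*(-35) + (¼)*7)² = (-35/12 + 7/4)² = (-7/6)² = 49/36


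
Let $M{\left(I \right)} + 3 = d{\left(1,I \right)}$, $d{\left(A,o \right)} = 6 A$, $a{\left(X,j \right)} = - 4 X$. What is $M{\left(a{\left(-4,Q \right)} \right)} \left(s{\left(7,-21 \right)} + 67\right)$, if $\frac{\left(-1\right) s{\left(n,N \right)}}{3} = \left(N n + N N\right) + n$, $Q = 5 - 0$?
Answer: $-2508$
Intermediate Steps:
$Q = 5$ ($Q = 5 + 0 = 5$)
$s{\left(n,N \right)} = - 3 n - 3 N^{2} - 3 N n$ ($s{\left(n,N \right)} = - 3 \left(\left(N n + N N\right) + n\right) = - 3 \left(\left(N n + N^{2}\right) + n\right) = - 3 \left(\left(N^{2} + N n\right) + n\right) = - 3 \left(n + N^{2} + N n\right) = - 3 n - 3 N^{2} - 3 N n$)
$M{\left(I \right)} = 3$ ($M{\left(I \right)} = -3 + 6 \cdot 1 = -3 + 6 = 3$)
$M{\left(a{\left(-4,Q \right)} \right)} \left(s{\left(7,-21 \right)} + 67\right) = 3 \left(\left(\left(-3\right) 7 - 3 \left(-21\right)^{2} - \left(-63\right) 7\right) + 67\right) = 3 \left(\left(-21 - 1323 + 441\right) + 67\right) = 3 \left(-903 + 67\right) = 3 \left(-836\right) = -2508$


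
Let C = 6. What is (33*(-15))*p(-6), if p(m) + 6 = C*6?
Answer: -14850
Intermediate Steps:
p(m) = 30 (p(m) = -6 + 6*6 = -6 + 36 = 30)
(33*(-15))*p(-6) = (33*(-15))*30 = -495*30 = -14850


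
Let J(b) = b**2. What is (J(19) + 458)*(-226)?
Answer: -185094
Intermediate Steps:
(J(19) + 458)*(-226) = (19**2 + 458)*(-226) = (361 + 458)*(-226) = 819*(-226) = -185094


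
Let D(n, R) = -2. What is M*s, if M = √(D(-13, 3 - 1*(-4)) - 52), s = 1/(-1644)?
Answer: -I*√6/548 ≈ -0.0044699*I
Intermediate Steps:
s = -1/1644 ≈ -0.00060827
M = 3*I*√6 (M = √(-2 - 52) = √(-54) = 3*I*√6 ≈ 7.3485*I)
M*s = (3*I*√6)*(-1/1644) = -I*√6/548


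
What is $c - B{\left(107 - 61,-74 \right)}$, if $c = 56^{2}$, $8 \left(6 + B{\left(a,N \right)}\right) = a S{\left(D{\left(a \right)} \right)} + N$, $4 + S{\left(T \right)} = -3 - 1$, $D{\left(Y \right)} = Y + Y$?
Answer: $\frac{12789}{4} \approx 3197.3$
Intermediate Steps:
$D{\left(Y \right)} = 2 Y$
$S{\left(T \right)} = -8$ ($S{\left(T \right)} = -4 - 4 = -8$)
$B{\left(a,N \right)} = -6 - a + \frac{N}{8}$ ($B{\left(a,N \right)} = -6 + \frac{a \left(-8\right) + N}{8} = -6 + \frac{- 8 a + N}{8} = -6 + \frac{N - 8 a}{8} = -6 + \left(- a + \frac{N}{8}\right) = -6 - a + \frac{N}{8}$)
$c = 3136$
$c - B{\left(107 - 61,-74 \right)} = 3136 - \left(-6 - \left(107 - 61\right) + \frac{1}{8} \left(-74\right)\right) = 3136 - \left(-6 - 46 - \frac{37}{4}\right) = 3136 - - \frac{245}{4} = 3136 + \frac{245}{4} = \frac{12789}{4}$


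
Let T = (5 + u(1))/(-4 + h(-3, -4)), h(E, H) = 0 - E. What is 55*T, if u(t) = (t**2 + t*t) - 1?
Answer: -330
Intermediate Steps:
u(t) = -1 + 2*t**2 (u(t) = (t**2 + t**2) - 1 = 2*t**2 - 1 = -1 + 2*t**2)
h(E, H) = -E
T = -6 (T = (5 + (-1 + 2*1**2))/(-4 - 1*(-3)) = (5 + (-1 + 2*1))/(-4 + 3) = (5 + (-1 + 2))/(-1) = (5 + 1)*(-1) = 6*(-1) = -6)
55*T = 55*(-6) = -330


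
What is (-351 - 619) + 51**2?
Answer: 1631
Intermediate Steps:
(-351 - 619) + 51**2 = -970 + 2601 = 1631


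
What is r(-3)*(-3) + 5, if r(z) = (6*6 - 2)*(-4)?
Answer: 413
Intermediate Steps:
r(z) = -136 (r(z) = (36 - 2)*(-4) = 34*(-4) = -136)
r(-3)*(-3) + 5 = -136*(-3) + 5 = 408 + 5 = 413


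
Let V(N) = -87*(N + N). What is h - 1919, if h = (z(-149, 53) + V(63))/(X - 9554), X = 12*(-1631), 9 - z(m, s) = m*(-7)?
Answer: -27940399/14563 ≈ -1918.6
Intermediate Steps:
z(m, s) = 9 + 7*m (z(m, s) = 9 - m*(-7) = 9 - (-7)*m = 9 + 7*m)
V(N) = -174*N
X = -19572
h = 5998/14563 (h = ((9 + 7*(-149)) - 174*63)/(-19572 - 9554) = ((9 - 1043) - 10962)/(-29126) = (-1034 - 10962)*(-1/29126) = -11996*(-1/29126) = 5998/14563 ≈ 0.41187)
h - 1919 = 5998/14563 - 1919 = -27940399/14563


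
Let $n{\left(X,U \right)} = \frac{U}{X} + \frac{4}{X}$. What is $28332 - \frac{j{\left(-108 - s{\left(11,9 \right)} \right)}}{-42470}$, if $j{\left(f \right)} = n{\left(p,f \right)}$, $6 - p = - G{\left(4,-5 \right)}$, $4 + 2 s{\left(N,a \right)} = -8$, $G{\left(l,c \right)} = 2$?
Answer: $\frac{4813040111}{169880} \approx 28332.0$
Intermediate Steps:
$s{\left(N,a \right)} = -6$ ($s{\left(N,a \right)} = -2 + \frac{1}{2} \left(-8\right) = -2 - 4 = -6$)
$p = 8$ ($p = 6 - \left(-1\right) 2 = 6 - -2 = 6 + 2 = 8$)
$n{\left(X,U \right)} = \frac{4}{X} + \frac{U}{X}$
$j{\left(f \right)} = \frac{1}{2} + \frac{f}{8}$ ($j{\left(f \right)} = \frac{4 + f}{8} = \frac{1}{2} + \frac{f}{8}$)
$28332 - \frac{j{\left(-108 - s{\left(11,9 \right)} \right)}}{-42470} = 28332 - \frac{\frac{1}{2} + \frac{-108 - -6}{8}}{-42470} = 28332 - \left(\frac{1}{2} + \frac{-108 + 6}{8}\right) \left(- \frac{1}{42470}\right) = 28332 - \left(\frac{1}{2} + \frac{1}{8} \left(-102\right)\right) \left(- \frac{1}{42470}\right) = 28332 - \left(\frac{1}{2} - \frac{51}{4}\right) \left(- \frac{1}{42470}\right) = 28332 - \left(- \frac{49}{4}\right) \left(- \frac{1}{42470}\right) = 28332 - \frac{49}{169880} = \frac{4813040111}{169880}$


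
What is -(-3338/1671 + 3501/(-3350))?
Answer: 17032471/5597850 ≈ 3.0427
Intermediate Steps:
-(-3338/1671 + 3501/(-3350)) = -(-3338*1/1671 + 3501*(-1/3350)) = -(-3338/1671 - 3501/3350) = -1*(-17032471/5597850) = 17032471/5597850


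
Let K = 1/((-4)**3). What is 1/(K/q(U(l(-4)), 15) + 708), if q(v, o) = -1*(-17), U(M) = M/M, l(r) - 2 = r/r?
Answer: 1088/770303 ≈ 0.0014124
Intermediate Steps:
l(r) = 3 (l(r) = 2 + r/r = 2 + 1 = 3)
U(M) = 1
q(v, o) = 17
K = -1/64 (K = 1/(-64) = -1/64 ≈ -0.015625)
1/(K/q(U(l(-4)), 15) + 708) = 1/(-1/64/17 + 708) = 1/(-1/64*1/17 + 708) = 1/(-1/1088 + 708) = 1/(770303/1088) = 1088/770303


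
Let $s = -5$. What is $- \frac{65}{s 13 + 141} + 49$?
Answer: $\frac{3659}{76} \approx 48.145$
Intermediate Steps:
$- \frac{65}{s 13 + 141} + 49 = - \frac{65}{\left(-5\right) 13 + 141} + 49 = - \frac{65}{-65 + 141} + 49 = - \frac{65}{76} + 49 = \frac{3659}{76}$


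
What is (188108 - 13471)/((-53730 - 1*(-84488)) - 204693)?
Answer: -174637/173935 ≈ -1.0040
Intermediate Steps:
(188108 - 13471)/((-53730 - 1*(-84488)) - 204693) = 174637/((-53730 + 84488) - 204693) = 174637/(30758 - 204693) = 174637/(-173935) = 174637*(-1/173935) = -174637/173935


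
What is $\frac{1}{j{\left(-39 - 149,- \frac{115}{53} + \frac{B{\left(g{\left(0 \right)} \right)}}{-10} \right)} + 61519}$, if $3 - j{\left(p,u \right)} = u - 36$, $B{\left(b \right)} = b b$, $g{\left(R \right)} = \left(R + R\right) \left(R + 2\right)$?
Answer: $\frac{53}{3262689} \approx 1.6244 \cdot 10^{-5}$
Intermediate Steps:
$g{\left(R \right)} = 2 R \left(2 + R\right)$
$B{\left(b \right)} = b^{2}$
$j{\left(p,u \right)} = 39 - u$ ($j{\left(p,u \right)} = 3 - \left(u - 36\right) = 3 - \left(-36 + u\right) = 39 - u$)
$\frac{1}{j{\left(-39 - 149,- \frac{115}{53} + \frac{B{\left(g{\left(0 \right)} \right)}}{-10} \right)} + 61519} = \frac{1}{\left(39 - \left(- \frac{115}{53} + \frac{\left(2 \cdot 0 \left(2 + 0\right)\right)^{2}}{-10}\right)\right) + 61519} = \frac{1}{\left(39 - \left(\left(-115\right) \frac{1}{53} + \left(2 \cdot 0 \cdot 2\right)^{2} \left(- \frac{1}{10}\right)\right)\right) + 61519} = \frac{1}{\left(39 - \left(- \frac{115}{53} + 0^{2} \left(- \frac{1}{10}\right)\right)\right) + 61519} = \frac{1}{\left(39 - \left(- \frac{115}{53} + 0 \left(- \frac{1}{10}\right)\right)\right) + 61519} = \frac{1}{\left(39 - \left(- \frac{115}{53} + 0\right)\right) + 61519} = \frac{1}{\left(39 - - \frac{115}{53}\right) + 61519} = \frac{1}{\left(39 + \frac{115}{53}\right) + 61519} = \frac{1}{\frac{2182}{53} + 61519} = \frac{1}{\frac{3262689}{53}} = \frac{53}{3262689}$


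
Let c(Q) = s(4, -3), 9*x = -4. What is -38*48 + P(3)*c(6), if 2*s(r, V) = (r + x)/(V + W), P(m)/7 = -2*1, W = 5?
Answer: -16528/9 ≈ -1836.4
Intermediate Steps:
x = -4/9 (x = (⅑)*(-4) = -4/9 ≈ -0.44444)
P(m) = -14 (P(m) = 7*(-2*1) = 7*(-2) = -14)
s(r, V) = (-4/9 + r)/(2*(5 + V)) (s(r, V) = ((r - 4/9)/(V + 5))/2 = ((-4/9 + r)/(5 + V))/2 = (-4/9 + r)/(2*(5 + V)))
c(Q) = 8/9 (c(Q) = (-4 + 9*4)/(18*(5 - 3)) = (1/18)*(-4 + 36)/2 = (1/18)*(½)*32 = 8/9)
-38*48 + P(3)*c(6) = -38*48 - 14*8/9 = -1824 - 112/9 = -16528/9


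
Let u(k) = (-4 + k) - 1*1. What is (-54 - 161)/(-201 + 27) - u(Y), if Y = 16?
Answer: -1699/174 ≈ -9.7644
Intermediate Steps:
u(k) = -5 + k (u(k) = (-4 + k) - 1 = -5 + k)
(-54 - 161)/(-201 + 27) - u(Y) = (-54 - 161)/(-201 + 27) - (-5 + 16) = -215/(-174) - 1*11 = -215*(-1/174) - 11 = 215/174 - 11 = -1699/174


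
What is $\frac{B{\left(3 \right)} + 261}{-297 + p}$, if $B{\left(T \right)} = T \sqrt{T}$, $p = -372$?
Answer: $- \frac{87}{223} - \frac{\sqrt{3}}{223} \approx -0.3979$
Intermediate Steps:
$B{\left(T \right)} = T^{\frac{3}{2}}$
$\frac{B{\left(3 \right)} + 261}{-297 + p} = \frac{3^{\frac{3}{2}} + 261}{-297 - 372} = \frac{3 \sqrt{3} + 261}{-669} = \left(261 + 3 \sqrt{3}\right) \left(- \frac{1}{669}\right) = - \frac{87}{223} - \frac{\sqrt{3}}{223}$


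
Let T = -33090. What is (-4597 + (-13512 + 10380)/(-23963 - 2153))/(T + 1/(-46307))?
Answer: 1389813380210/10004377761799 ≈ 0.13892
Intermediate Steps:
(-4597 + (-13512 + 10380)/(-23963 - 2153))/(T + 1/(-46307)) = (-4597 + (-13512 + 10380)/(-23963 - 2153))/(-33090 + 1/(-46307)) = (-4597 - 3132/(-26116))/(-33090 - 1/46307) = (-4597 - 3132*(-1/26116))/(-1532298631/46307) = (-4597 + 783/6529)*(-46307/1532298631) = -30013030/6529*(-46307/1532298631) = 1389813380210/10004377761799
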